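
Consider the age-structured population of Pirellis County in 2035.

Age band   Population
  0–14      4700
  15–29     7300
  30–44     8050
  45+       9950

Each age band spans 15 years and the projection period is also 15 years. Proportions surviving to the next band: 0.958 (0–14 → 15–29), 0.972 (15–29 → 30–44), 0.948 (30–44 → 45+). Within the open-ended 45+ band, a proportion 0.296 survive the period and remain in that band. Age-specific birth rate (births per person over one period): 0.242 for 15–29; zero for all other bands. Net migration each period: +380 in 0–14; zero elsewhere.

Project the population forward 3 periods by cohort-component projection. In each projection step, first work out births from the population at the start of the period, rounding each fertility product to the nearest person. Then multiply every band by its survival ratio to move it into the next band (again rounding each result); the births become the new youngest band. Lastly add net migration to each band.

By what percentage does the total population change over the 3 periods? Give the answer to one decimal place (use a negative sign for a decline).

-62.2

Period 1.
Births: 7300 × 0.242 = 1767
15–29: 4700 × 0.958 = 4503
30–44: 7300 × 0.972 = 7096
45+: 8050 × 0.948 + 9950 × 0.296 = 7631 + 2945 = 10576
Net migration: 0–14 + 380 → 2147
Giving 2147 / 4503 / 7096 / 10576.
Period 2.
Births: 4503 × 0.242 = 1090
15–29: 2147 × 0.958 = 2057
30–44: 4503 × 0.972 = 4377
45+: 7096 × 0.948 + 10576 × 0.296 = 6727 + 3130 = 9857
Net migration: 0–14 + 380 → 1470
Giving 1470 / 2057 / 4377 / 9857.
Period 3.
Births: 2057 × 0.242 = 498
15–29: 1470 × 0.958 = 1408
30–44: 2057 × 0.972 = 1999
45+: 4377 × 0.948 + 9857 × 0.296 = 4149 + 2918 = 7067
Net migration: 0–14 + 380 → 878
Giving 878 / 1408 / 1999 / 7067.
Total: 30000 → 11352; change = -18648; percentage change = -62.2%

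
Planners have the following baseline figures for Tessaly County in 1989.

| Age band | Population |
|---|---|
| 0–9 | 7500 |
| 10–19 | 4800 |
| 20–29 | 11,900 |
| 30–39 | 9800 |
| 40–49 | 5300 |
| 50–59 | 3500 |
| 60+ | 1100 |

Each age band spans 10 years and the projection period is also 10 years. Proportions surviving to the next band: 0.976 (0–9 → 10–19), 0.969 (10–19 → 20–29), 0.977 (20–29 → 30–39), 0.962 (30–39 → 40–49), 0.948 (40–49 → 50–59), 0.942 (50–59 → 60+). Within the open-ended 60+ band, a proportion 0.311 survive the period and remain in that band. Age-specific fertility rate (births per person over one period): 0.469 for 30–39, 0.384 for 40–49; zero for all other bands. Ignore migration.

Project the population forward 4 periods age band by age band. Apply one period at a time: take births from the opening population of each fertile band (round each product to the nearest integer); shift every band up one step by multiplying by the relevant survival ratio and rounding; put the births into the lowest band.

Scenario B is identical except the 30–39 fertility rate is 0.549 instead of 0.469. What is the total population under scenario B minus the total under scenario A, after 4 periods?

2515

Period 1.
Births: 9800 * 0.469 = 4596, 5300 * 0.384 = 2035 — total 6631
10–19: 7500 * 0.976 = 7320
20–29: 4800 * 0.969 = 4651
30–39: 11900 * 0.977 = 11626
40–49: 9800 * 0.962 = 9428
50–59: 5300 * 0.948 = 5024
60+: 3500 * 0.942 + 1100 * 0.311 = 3297 + 342 = 3639
Population now: 0–9=6631, 10–19=7320, 20–29=4651, 30–39=11626, 40–49=9428, 50–59=5024, 60+=3639
Period 2.
Births: 11626 * 0.469 = 5453, 9428 * 0.384 = 3620 — total 9073
10–19: 6631 * 0.976 = 6472
20–29: 7320 * 0.969 = 7093
30–39: 4651 * 0.977 = 4544
40–49: 11626 * 0.962 = 11184
50–59: 9428 * 0.948 = 8938
60+: 5024 * 0.942 + 3639 * 0.311 = 4733 + 1132 = 5865
Population now: 0–9=9073, 10–19=6472, 20–29=7093, 30–39=4544, 40–49=11184, 50–59=8938, 60+=5865
Period 3.
Births: 4544 * 0.469 = 2131, 11184 * 0.384 = 4295 — total 6426
10–19: 9073 * 0.976 = 8855
20–29: 6472 * 0.969 = 6271
30–39: 7093 * 0.977 = 6930
40–49: 4544 * 0.962 = 4371
50–59: 11184 * 0.948 = 10602
60+: 8938 * 0.942 + 5865 * 0.311 = 8420 + 1824 = 10244
Population now: 0–9=6426, 10–19=8855, 20–29=6271, 30–39=6930, 40–49=4371, 50–59=10602, 60+=10244
Period 4.
Births: 6930 * 0.469 = 3250, 4371 * 0.384 = 1678 — total 4928
10–19: 6426 * 0.976 = 6272
20–29: 8855 * 0.969 = 8580
30–39: 6271 * 0.977 = 6127
40–49: 6930 * 0.962 = 6667
50–59: 4371 * 0.948 = 4144
60+: 10602 * 0.942 + 10244 * 0.311 = 9987 + 3186 = 13173
Population now: 0–9=4928, 10–19=6272, 20–29=8580, 30–39=6127, 40–49=6667, 50–59=4144, 60+=13173
Scenario A total after 4 periods: 49891
Scenario B projection —
Period 1.
Births: 9800 * 0.549 = 5380, 5300 * 0.384 = 2035 — total 7415
10–19: 7500 * 0.976 = 7320
20–29: 4800 * 0.969 = 4651
30–39: 11900 * 0.977 = 11626
40–49: 9800 * 0.962 = 9428
50–59: 5300 * 0.948 = 5024
60+: 3500 * 0.942 + 1100 * 0.311 = 3297 + 342 = 3639
Population now: 0–9=7415, 10–19=7320, 20–29=4651, 30–39=11626, 40–49=9428, 50–59=5024, 60+=3639
Period 2.
Births: 11626 * 0.549 = 6383, 9428 * 0.384 = 3620 — total 10003
10–19: 7415 * 0.976 = 7237
20–29: 7320 * 0.969 = 7093
30–39: 4651 * 0.977 = 4544
40–49: 11626 * 0.962 = 11184
50–59: 9428 * 0.948 = 8938
60+: 5024 * 0.942 + 3639 * 0.311 = 4733 + 1132 = 5865
Population now: 0–9=10003, 10–19=7237, 20–29=7093, 30–39=4544, 40–49=11184, 50–59=8938, 60+=5865
Period 3.
Births: 4544 * 0.549 = 2495, 11184 * 0.384 = 4295 — total 6790
10–19: 10003 * 0.976 = 9763
20–29: 7237 * 0.969 = 7013
30–39: 7093 * 0.977 = 6930
40–49: 4544 * 0.962 = 4371
50–59: 11184 * 0.948 = 10602
60+: 8938 * 0.942 + 5865 * 0.311 = 8420 + 1824 = 10244
Population now: 0–9=6790, 10–19=9763, 20–29=7013, 30–39=6930, 40–49=4371, 50–59=10602, 60+=10244
Period 4.
Births: 6930 * 0.549 = 3805, 4371 * 0.384 = 1678 — total 5483
10–19: 6790 * 0.976 = 6627
20–29: 9763 * 0.969 = 9460
30–39: 7013 * 0.977 = 6852
40–49: 6930 * 0.962 = 6667
50–59: 4371 * 0.948 = 4144
60+: 10602 * 0.942 + 10244 * 0.311 = 9987 + 3186 = 13173
Population now: 0–9=5483, 10–19=6627, 20–29=9460, 30–39=6852, 40–49=6667, 50–59=4144, 60+=13173
Scenario B total after 4 periods: 52406
Difference B − A = 52406 − 49891 = 2515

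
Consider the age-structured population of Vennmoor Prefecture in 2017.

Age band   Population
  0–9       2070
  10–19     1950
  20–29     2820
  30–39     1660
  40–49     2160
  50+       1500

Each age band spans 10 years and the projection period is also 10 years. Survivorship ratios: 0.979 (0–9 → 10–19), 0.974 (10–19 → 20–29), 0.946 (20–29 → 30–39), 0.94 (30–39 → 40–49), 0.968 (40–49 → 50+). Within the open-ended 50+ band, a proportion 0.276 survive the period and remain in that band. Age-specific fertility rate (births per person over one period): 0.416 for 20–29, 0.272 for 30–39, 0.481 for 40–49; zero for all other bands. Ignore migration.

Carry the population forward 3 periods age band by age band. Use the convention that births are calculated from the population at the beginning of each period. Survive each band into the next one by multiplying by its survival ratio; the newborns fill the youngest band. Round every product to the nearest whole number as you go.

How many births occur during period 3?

[period 1]
Births: 2820 × 0.416 = 1173, 1660 × 0.272 = 452, 2160 × 0.481 = 1039 — total 2664
10–19: 2070 × 0.979 = 2027
20–29: 1950 × 0.974 = 1899
30–39: 2820 × 0.946 = 2668
40–49: 1660 × 0.94 = 1560
50+: 2160 × 0.968 + 1500 × 0.276 = 2091 + 414 = 2505
Giving 2664 / 2027 / 1899 / 2668 / 1560 / 2505.
[period 2]
Births: 1899 × 0.416 = 790, 2668 × 0.272 = 726, 1560 × 0.481 = 750 — total 2266
10–19: 2664 × 0.979 = 2608
20–29: 2027 × 0.974 = 1974
30–39: 1899 × 0.946 = 1796
40–49: 2668 × 0.94 = 2508
50+: 1560 × 0.968 + 2505 × 0.276 = 1510 + 691 = 2201
Giving 2266 / 2608 / 1974 / 1796 / 2508 / 2201.
[period 3]
Births: 1974 × 0.416 = 821, 1796 × 0.272 = 489, 2508 × 0.481 = 1206 — total 2516
10–19: 2266 × 0.979 = 2218
20–29: 2608 × 0.974 = 2540
30–39: 1974 × 0.946 = 1867
40–49: 1796 × 0.94 = 1688
50+: 2508 × 0.968 + 2201 × 0.276 = 2428 + 607 = 3035
Giving 2516 / 2218 / 2540 / 1867 / 1688 / 3035.

2516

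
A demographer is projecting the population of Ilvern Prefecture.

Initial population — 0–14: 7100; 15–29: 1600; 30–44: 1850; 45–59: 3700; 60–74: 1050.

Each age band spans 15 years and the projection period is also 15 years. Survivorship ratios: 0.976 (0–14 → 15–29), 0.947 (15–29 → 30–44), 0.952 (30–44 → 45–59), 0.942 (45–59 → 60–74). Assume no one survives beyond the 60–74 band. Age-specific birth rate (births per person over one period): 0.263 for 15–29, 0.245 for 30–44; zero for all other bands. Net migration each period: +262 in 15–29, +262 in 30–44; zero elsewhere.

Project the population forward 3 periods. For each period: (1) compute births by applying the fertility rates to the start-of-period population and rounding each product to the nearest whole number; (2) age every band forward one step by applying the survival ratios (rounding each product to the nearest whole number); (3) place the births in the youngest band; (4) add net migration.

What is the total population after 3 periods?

14203

Numbering the groups 1..5 from youngest to oldest:
Period 1.
Births: 1600 × 0.263 = 421, 1850 × 0.245 = 453 ⇒ total 874
Group 2: 7100 × 0.976 = 6930
Group 3: 1600 × 0.947 = 1515
Group 4: 1850 × 0.952 = 1761
Group 5: 3700 × 0.942 = 3485
Net migration: Group 2 + 262 → 7192; Group 3 + 262 → 1777
Giving 874 / 7192 / 1777 / 1761 / 3485.
Period 2.
Births: 7192 × 0.263 = 1891, 1777 × 0.245 = 435 ⇒ total 2326
Group 2: 874 × 0.976 = 853
Group 3: 7192 × 0.947 = 6811
Group 4: 1777 × 0.952 = 1692
Group 5: 1761 × 0.942 = 1659
Net migration: Group 2 + 262 → 1115; Group 3 + 262 → 7073
Giving 2326 / 1115 / 7073 / 1692 / 1659.
Period 3.
Births: 1115 × 0.263 = 293, 7073 × 0.245 = 1733 ⇒ total 2026
Group 2: 2326 × 0.976 = 2270
Group 3: 1115 × 0.947 = 1056
Group 4: 7073 × 0.952 = 6733
Group 5: 1692 × 0.942 = 1594
Net migration: Group 2 + 262 → 2532; Group 3 + 262 → 1318
Giving 2026 / 2532 / 1318 / 6733 / 1594.
Total after period 3: 2026 + 2532 + 1318 + 6733 + 1594 = 14203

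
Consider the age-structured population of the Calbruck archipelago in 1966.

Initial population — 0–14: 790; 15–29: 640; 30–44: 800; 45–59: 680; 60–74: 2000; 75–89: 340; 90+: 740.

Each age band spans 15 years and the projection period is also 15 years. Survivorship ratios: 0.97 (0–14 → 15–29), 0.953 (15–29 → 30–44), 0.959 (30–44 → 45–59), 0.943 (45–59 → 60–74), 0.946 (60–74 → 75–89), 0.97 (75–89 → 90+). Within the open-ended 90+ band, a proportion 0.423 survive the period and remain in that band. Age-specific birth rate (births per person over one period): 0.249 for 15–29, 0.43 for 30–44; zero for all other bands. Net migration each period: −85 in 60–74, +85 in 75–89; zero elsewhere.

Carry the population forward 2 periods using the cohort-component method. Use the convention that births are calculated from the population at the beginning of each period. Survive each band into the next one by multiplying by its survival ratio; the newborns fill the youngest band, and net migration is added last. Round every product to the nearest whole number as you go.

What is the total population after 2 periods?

Period 1.
Births: 640 × 0.249 = 159, 800 × 0.43 = 344 → 503
15–29: 790 × 0.97 = 766
30–44: 640 × 0.953 = 610
45–59: 800 × 0.959 = 767
60–74: 680 × 0.943 = 641
75–89: 2000 × 0.946 = 1892
90+: 340 × 0.97 + 740 × 0.423 = 330 + 313 = 643
Net migration: 60–74 − 85 → 556; 75–89 + 85 → 1977
Giving 503 / 766 / 610 / 767 / 556 / 1977 / 643.
Period 2.
Births: 766 × 0.249 = 191, 610 × 0.43 = 262 → 453
15–29: 503 × 0.97 = 488
30–44: 766 × 0.953 = 730
45–59: 610 × 0.959 = 585
60–74: 767 × 0.943 = 723
75–89: 556 × 0.946 = 526
90+: 1977 × 0.97 + 643 × 0.423 = 1918 + 272 = 2190
Net migration: 60–74 − 85 → 638; 75–89 + 85 → 611
Giving 453 / 488 / 730 / 585 / 638 / 611 / 2190.
Total after period 2: 453 + 488 + 730 + 585 + 638 + 611 + 2190 = 5695

5695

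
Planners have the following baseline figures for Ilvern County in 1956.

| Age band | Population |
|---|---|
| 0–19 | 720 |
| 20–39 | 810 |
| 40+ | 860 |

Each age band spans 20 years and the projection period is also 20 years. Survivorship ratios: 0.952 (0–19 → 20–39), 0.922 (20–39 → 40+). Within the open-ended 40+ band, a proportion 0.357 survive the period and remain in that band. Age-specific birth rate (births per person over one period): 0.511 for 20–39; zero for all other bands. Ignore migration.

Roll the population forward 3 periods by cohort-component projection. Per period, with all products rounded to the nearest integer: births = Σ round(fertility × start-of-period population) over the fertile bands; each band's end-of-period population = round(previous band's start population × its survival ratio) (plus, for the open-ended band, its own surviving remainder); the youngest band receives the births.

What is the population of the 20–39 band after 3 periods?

Call the groups 1 to 3, youngest first.
[period 1]
Births: 810 × 0.511 = 414
Group 2: 720 × 0.952 = 685
Group 3: 810 × 0.922 + 860 × 0.357 = 747 + 307 = 1054
Giving 414 / 685 / 1054.
[period 2]
Births: 685 × 0.511 = 350
Group 2: 414 × 0.952 = 394
Group 3: 685 × 0.922 + 1054 × 0.357 = 632 + 376 = 1008
Giving 350 / 394 / 1008.
[period 3]
Births: 394 × 0.511 = 201
Group 2: 350 × 0.952 = 333
Group 3: 394 × 0.922 + 1008 × 0.357 = 363 + 360 = 723
Giving 201 / 333 / 723.

333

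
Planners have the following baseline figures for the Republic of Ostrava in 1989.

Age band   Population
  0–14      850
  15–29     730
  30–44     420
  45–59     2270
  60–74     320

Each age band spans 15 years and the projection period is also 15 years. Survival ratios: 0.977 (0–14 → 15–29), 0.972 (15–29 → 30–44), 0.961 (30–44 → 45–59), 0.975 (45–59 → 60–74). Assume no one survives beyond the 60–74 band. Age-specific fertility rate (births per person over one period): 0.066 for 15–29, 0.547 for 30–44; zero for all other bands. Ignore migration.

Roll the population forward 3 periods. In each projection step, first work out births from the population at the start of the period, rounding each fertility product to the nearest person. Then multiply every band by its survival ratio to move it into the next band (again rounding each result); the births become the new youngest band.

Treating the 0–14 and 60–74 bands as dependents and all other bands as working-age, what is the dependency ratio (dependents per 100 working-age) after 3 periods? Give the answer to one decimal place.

Call the groups 1 to 5, youngest first.
Period 1.
Births: 730 * 0.066 = 48, 420 * 0.547 = 230 → 278
Group 2: 850 * 0.977 = 830
Group 3: 730 * 0.972 = 710
Group 4: 420 * 0.961 = 404
Group 5: 2270 * 0.975 = 2213
→ [278, 830, 710, 404, 2213]
Period 2.
Births: 830 * 0.066 = 55, 710 * 0.547 = 388 → 443
Group 2: 278 * 0.977 = 272
Group 3: 830 * 0.972 = 807
Group 4: 710 * 0.961 = 682
Group 5: 404 * 0.975 = 394
→ [443, 272, 807, 682, 394]
Period 3.
Births: 272 * 0.066 = 18, 807 * 0.547 = 441 → 459
Group 2: 443 * 0.977 = 433
Group 3: 272 * 0.972 = 264
Group 4: 807 * 0.961 = 776
Group 5: 682 * 0.975 = 665
→ [459, 433, 264, 776, 665]
Dependents (band 0–14 + band 60–74) = 459 + 665 = 1124; working-age = 1473; ratio = 1124/1473 × 100 = 76.3

76.3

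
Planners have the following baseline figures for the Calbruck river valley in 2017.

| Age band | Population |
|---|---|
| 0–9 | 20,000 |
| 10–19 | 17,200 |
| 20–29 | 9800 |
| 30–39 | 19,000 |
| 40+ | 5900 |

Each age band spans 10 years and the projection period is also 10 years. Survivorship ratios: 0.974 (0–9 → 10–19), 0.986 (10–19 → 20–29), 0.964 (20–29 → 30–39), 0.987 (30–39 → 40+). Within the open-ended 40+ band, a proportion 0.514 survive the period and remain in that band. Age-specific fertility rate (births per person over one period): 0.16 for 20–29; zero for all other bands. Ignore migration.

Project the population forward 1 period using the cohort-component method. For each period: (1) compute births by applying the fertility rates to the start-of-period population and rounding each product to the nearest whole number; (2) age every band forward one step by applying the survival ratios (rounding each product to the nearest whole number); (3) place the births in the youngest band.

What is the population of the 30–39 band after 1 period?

9447

— Period 1 —
Births: 9800 * 0.16 = 1568
10–19: 20000 * 0.974 = 19480
20–29: 17200 * 0.986 = 16959
30–39: 9800 * 0.964 = 9447
40+: 19000 * 0.987 + 5900 * 0.514 = 18753 + 3033 = 21786
Population now: 0–9=1568, 10–19=19480, 20–29=16959, 30–39=9447, 40+=21786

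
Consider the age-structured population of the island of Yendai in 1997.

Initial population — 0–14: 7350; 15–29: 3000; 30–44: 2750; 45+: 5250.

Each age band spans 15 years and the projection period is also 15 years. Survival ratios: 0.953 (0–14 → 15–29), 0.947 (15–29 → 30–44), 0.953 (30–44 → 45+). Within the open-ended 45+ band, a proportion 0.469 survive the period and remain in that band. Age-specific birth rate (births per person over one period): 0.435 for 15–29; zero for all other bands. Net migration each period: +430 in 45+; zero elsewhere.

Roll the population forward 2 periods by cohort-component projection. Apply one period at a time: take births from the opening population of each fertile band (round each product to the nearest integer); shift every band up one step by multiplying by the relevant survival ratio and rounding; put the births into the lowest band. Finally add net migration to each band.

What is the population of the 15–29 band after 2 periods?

1244

Numbering the groups 1..4 from youngest to oldest:
After projecting period 1:
Births: 3000 * 0.435 = 1305
Group 2: 7350 * 0.953 = 7005
Group 3: 3000 * 0.947 = 2841
Group 4: 2750 * 0.953 + 5250 * 0.469 = 2621 + 2462 = 5083
Net migration: Group 4 + 430 → 5513
Giving 1305 / 7005 / 2841 / 5513.
After projecting period 2:
Births: 7005 * 0.435 = 3047
Group 2: 1305 * 0.953 = 1244
Group 3: 7005 * 0.947 = 6634
Group 4: 2841 * 0.953 + 5513 * 0.469 = 2707 + 2586 = 5293
Net migration: Group 4 + 430 → 5723
Giving 3047 / 1244 / 6634 / 5723.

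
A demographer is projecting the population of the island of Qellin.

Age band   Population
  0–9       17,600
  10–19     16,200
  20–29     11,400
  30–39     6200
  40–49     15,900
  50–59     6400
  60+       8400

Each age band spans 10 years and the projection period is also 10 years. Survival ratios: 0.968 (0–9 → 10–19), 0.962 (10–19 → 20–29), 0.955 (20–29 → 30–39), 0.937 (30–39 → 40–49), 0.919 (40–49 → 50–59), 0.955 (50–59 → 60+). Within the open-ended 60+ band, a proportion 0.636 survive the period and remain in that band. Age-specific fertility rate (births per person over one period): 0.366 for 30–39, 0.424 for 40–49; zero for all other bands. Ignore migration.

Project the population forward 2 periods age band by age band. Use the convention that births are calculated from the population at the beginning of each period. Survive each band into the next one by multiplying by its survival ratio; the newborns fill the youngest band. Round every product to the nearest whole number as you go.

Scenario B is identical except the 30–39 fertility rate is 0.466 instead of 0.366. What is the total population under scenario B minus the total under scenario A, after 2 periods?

1688

Period 1:
Births: 6200 × 0.366 = 2269, 15900 × 0.424 = 6742 → total 9011
10–19: 17600 × 0.968 = 17037
20–29: 16200 × 0.962 = 15584
30–39: 11400 × 0.955 = 10887
40–49: 6200 × 0.937 = 5809
50–59: 15900 × 0.919 = 14612
60+: 6400 × 0.955 + 8400 × 0.636 = 6112 + 5342 = 11454
End of period: [9011, 17037, 15584, 10887, 5809, 14612, 11454]
Period 2:
Births: 10887 × 0.366 = 3985, 5809 × 0.424 = 2463 → total 6448
10–19: 9011 × 0.968 = 8723
20–29: 17037 × 0.962 = 16390
30–39: 15584 × 0.955 = 14883
40–49: 10887 × 0.937 = 10201
50–59: 5809 × 0.919 = 5338
60+: 14612 × 0.955 + 11454 × 0.636 = 13954 + 7285 = 21239
End of period: [6448, 8723, 16390, 14883, 10201, 5338, 21239]
Scenario A total after 2 periods: 83222
Scenario B projection —
Period 1:
Births: 6200 × 0.466 = 2889, 15900 × 0.424 = 6742 → total 9631
10–19: 17600 × 0.968 = 17037
20–29: 16200 × 0.962 = 15584
30–39: 11400 × 0.955 = 10887
40–49: 6200 × 0.937 = 5809
50–59: 15900 × 0.919 = 14612
60+: 6400 × 0.955 + 8400 × 0.636 = 6112 + 5342 = 11454
End of period: [9631, 17037, 15584, 10887, 5809, 14612, 11454]
Period 2:
Births: 10887 × 0.466 = 5073, 5809 × 0.424 = 2463 → total 7536
10–19: 9631 × 0.968 = 9323
20–29: 17037 × 0.962 = 16390
30–39: 15584 × 0.955 = 14883
40–49: 10887 × 0.937 = 10201
50–59: 5809 × 0.919 = 5338
60+: 14612 × 0.955 + 11454 × 0.636 = 13954 + 7285 = 21239
End of period: [7536, 9323, 16390, 14883, 10201, 5338, 21239]
Scenario B total after 2 periods: 84910
Difference B − A = 84910 − 83222 = 1688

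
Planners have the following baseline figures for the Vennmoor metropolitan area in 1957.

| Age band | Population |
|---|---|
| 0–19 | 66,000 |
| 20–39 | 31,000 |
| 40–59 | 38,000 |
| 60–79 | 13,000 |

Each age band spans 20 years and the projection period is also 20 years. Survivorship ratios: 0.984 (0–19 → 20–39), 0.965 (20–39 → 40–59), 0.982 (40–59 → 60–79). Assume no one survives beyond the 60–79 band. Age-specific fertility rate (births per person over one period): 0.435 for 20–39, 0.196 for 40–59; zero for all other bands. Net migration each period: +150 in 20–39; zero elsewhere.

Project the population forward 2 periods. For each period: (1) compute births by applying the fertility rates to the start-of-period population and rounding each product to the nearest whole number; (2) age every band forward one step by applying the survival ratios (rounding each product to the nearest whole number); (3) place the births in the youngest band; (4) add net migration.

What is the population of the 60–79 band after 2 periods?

— Period 1 —
Births: 31000 * 0.435 = 13485 ; 38000 * 0.196 = 7448 → total 20933
20–39: 66000 * 0.984 = 64944
40–59: 31000 * 0.965 = 29915
60–79: 38000 * 0.982 = 37316
Net migration: 20–39 + 150 → 65094
End of period: [20933, 65094, 29915, 37316]
— Period 2 —
Births: 65094 * 0.435 = 28316 ; 29915 * 0.196 = 5863 → total 34179
20–39: 20933 * 0.984 = 20598
40–59: 65094 * 0.965 = 62816
60–79: 29915 * 0.982 = 29377
Net migration: 20–39 + 150 → 20748
End of period: [34179, 20748, 62816, 29377]

29377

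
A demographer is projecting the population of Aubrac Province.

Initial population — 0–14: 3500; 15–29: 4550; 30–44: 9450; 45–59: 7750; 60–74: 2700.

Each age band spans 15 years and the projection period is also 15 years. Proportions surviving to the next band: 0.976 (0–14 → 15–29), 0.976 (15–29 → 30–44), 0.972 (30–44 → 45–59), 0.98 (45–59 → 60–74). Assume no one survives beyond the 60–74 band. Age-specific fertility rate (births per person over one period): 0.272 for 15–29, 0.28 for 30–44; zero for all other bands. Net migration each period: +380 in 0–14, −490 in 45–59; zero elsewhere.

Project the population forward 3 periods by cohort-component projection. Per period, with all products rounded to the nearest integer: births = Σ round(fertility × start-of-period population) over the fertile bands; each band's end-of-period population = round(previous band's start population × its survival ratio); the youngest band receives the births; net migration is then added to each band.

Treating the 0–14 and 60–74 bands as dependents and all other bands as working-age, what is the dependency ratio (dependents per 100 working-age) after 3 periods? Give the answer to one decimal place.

Numbering the bands 1..5 from youngest to oldest:
After projecting period 1:
Births: 4550 * 0.272 = 1238 ; 9450 * 0.28 = 2646 → total 3884
Band 2: 3500 * 0.976 = 3416
Band 3: 4550 * 0.976 = 4441
Band 4: 9450 * 0.972 = 9185
Band 5: 7750 * 0.98 = 7595
Net migration: Band 1 + 380 → 4264; Band 4 − 490 → 8695
End of period: [4264, 3416, 4441, 8695, 7595]
After projecting period 2:
Births: 3416 * 0.272 = 929 ; 4441 * 0.28 = 1243 → total 2172
Band 2: 4264 * 0.976 = 4162
Band 3: 3416 * 0.976 = 3334
Band 4: 4441 * 0.972 = 4317
Band 5: 8695 * 0.98 = 8521
Net migration: Band 1 + 380 → 2552; Band 4 − 490 → 3827
End of period: [2552, 4162, 3334, 3827, 8521]
After projecting period 3:
Births: 4162 * 0.272 = 1132 ; 3334 * 0.28 = 934 → total 2066
Band 2: 2552 * 0.976 = 2491
Band 3: 4162 * 0.976 = 4062
Band 4: 3334 * 0.972 = 3241
Band 5: 3827 * 0.98 = 3750
Net migration: Band 1 + 380 → 2446; Band 4 − 490 → 2751
End of period: [2446, 2491, 4062, 2751, 3750]
Dependents (band 0–14 + band 60–74) = 2446 + 3750 = 6196; working-age = 9304; ratio = 6196/9304 × 100 = 66.6

66.6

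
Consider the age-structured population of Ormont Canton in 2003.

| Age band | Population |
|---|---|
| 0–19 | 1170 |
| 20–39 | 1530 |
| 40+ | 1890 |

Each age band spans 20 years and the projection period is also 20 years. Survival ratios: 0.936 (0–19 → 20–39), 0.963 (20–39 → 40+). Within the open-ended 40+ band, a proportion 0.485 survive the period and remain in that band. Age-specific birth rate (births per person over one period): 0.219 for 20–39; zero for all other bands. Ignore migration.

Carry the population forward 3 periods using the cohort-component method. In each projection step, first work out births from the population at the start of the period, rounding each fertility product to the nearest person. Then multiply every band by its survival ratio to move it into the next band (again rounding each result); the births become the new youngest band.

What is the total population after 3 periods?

1669

Period 1:
Births: 1530 × 0.219 = 335
20–39: 1170 × 0.936 = 1095
40+: 1530 × 0.963 + 1890 × 0.485 = 1473 + 917 = 2390
Population now: 0–19=335, 20–39=1095, 40+=2390
Period 2:
Births: 1095 × 0.219 = 240
20–39: 335 × 0.936 = 314
40+: 1095 × 0.963 + 2390 × 0.485 = 1054 + 1159 = 2213
Population now: 0–19=240, 20–39=314, 40+=2213
Period 3:
Births: 314 × 0.219 = 69
20–39: 240 × 0.936 = 225
40+: 314 × 0.963 + 2213 × 0.485 = 302 + 1073 = 1375
Population now: 0–19=69, 20–39=225, 40+=1375
Total after period 3: 69 + 225 + 1375 = 1669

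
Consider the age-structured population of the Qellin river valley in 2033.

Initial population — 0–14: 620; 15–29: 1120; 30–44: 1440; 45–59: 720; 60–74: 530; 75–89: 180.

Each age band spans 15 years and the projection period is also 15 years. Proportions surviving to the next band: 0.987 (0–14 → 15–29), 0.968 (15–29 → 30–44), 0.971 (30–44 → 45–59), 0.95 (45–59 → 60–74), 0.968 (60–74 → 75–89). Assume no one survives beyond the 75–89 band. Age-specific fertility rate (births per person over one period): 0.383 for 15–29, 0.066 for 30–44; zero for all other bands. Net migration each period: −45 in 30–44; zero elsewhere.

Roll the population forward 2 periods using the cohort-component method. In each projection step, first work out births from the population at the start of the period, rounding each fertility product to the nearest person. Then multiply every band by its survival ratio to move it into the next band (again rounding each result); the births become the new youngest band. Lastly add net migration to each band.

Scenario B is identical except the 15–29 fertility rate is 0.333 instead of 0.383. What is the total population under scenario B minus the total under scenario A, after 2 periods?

After projecting period 1:
Births: 1120 * 0.383 = 429  |  1440 * 0.066 = 95 — total 524
15–29: 620 * 0.987 = 612
30–44: 1120 * 0.968 = 1084
45–59: 1440 * 0.971 = 1398
60–74: 720 * 0.95 = 684
75–89: 530 * 0.968 = 513
Net migration: 30–44 − 45 → 1039
Population now: 0–14=524, 15–29=612, 30–44=1039, 45–59=1398, 60–74=684, 75–89=513
After projecting period 2:
Births: 612 * 0.383 = 234  |  1039 * 0.066 = 69 — total 303
15–29: 524 * 0.987 = 517
30–44: 612 * 0.968 = 592
45–59: 1039 * 0.971 = 1009
60–74: 1398 * 0.95 = 1328
75–89: 684 * 0.968 = 662
Net migration: 30–44 − 45 → 547
Population now: 0–14=303, 15–29=517, 30–44=547, 45–59=1009, 60–74=1328, 75–89=662
Scenario A total after 2 periods: 4366
Scenario B projection —
After projecting period 1:
Births: 1120 * 0.333 = 373  |  1440 * 0.066 = 95 — total 468
15–29: 620 * 0.987 = 612
30–44: 1120 * 0.968 = 1084
45–59: 1440 * 0.971 = 1398
60–74: 720 * 0.95 = 684
75–89: 530 * 0.968 = 513
Net migration: 30–44 − 45 → 1039
Population now: 0–14=468, 15–29=612, 30–44=1039, 45–59=1398, 60–74=684, 75–89=513
After projecting period 2:
Births: 612 * 0.333 = 204  |  1039 * 0.066 = 69 — total 273
15–29: 468 * 0.987 = 462
30–44: 612 * 0.968 = 592
45–59: 1039 * 0.971 = 1009
60–74: 1398 * 0.95 = 1328
75–89: 684 * 0.968 = 662
Net migration: 30–44 − 45 → 547
Population now: 0–14=273, 15–29=462, 30–44=547, 45–59=1009, 60–74=1328, 75–89=662
Scenario B total after 2 periods: 4281
Difference B − A = 4281 − 4366 = -85

-85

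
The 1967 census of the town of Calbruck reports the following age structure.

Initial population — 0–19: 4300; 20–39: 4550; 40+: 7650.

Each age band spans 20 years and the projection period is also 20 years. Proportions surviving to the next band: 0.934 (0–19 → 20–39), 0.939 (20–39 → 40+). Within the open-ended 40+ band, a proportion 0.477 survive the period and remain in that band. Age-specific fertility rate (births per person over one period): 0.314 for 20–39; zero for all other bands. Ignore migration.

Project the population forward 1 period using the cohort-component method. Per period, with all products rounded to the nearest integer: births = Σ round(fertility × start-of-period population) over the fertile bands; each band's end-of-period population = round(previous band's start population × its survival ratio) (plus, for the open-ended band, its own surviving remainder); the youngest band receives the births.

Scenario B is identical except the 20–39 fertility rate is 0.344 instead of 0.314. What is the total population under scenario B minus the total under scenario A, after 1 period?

— Period 1 —
Births: 4550 * 0.314 = 1429
20–39: 4300 * 0.934 = 4016
40+: 4550 * 0.939 + 7650 * 0.477 = 4272 + 3649 = 7921
Giving 1429 / 4016 / 7921.
Scenario A total after 1 period: 13366
Scenario B projection —
— Period 1 —
Births: 4550 * 0.344 = 1565
20–39: 4300 * 0.934 = 4016
40+: 4550 * 0.939 + 7650 * 0.477 = 4272 + 3649 = 7921
Giving 1565 / 4016 / 7921.
Scenario B total after 1 period: 13502
Difference B − A = 13502 − 13366 = 136

136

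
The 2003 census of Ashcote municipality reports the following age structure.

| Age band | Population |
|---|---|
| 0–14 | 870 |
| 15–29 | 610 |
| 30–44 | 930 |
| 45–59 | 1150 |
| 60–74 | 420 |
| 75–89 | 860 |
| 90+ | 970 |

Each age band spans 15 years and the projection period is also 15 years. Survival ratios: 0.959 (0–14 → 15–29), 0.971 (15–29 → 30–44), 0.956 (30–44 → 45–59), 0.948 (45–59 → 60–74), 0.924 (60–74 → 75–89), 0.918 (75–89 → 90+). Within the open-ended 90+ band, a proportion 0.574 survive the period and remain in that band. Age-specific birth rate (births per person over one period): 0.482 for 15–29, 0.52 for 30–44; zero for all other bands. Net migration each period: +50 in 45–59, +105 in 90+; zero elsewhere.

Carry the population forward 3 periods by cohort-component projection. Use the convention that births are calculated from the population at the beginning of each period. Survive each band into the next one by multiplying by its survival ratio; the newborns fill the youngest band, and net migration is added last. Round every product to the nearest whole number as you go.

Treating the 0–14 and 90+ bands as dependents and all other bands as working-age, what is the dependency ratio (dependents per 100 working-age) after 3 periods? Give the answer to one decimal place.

70.2

(Bands numbered youngest = 1 to oldest = 7.)
Period 1.
Births: 610 × 0.482 = 294  |  930 × 0.52 = 484 ⇒ total 778
Band 2: 870 × 0.959 = 834
Band 3: 610 × 0.971 = 592
Band 4: 930 × 0.956 = 889
Band 5: 1150 × 0.948 = 1090
Band 6: 420 × 0.924 = 388
Band 7: 860 × 0.918 + 970 × 0.574 = 789 + 557 = 1346
Net migration: Band 4 + 50 → 939; Band 7 + 105 → 1451
End of period: [778, 834, 592, 939, 1090, 388, 1451]
Period 2.
Births: 834 × 0.482 = 402  |  592 × 0.52 = 308 ⇒ total 710
Band 2: 778 × 0.959 = 746
Band 3: 834 × 0.971 = 810
Band 4: 592 × 0.956 = 566
Band 5: 939 × 0.948 = 890
Band 6: 1090 × 0.924 = 1007
Band 7: 388 × 0.918 + 1451 × 0.574 = 356 + 833 = 1189
Net migration: Band 4 + 50 → 616; Band 7 + 105 → 1294
End of period: [710, 746, 810, 616, 890, 1007, 1294]
Period 3.
Births: 746 × 0.482 = 360  |  810 × 0.52 = 421 ⇒ total 781
Band 2: 710 × 0.959 = 681
Band 3: 746 × 0.971 = 724
Band 4: 810 × 0.956 = 774
Band 5: 616 × 0.948 = 584
Band 6: 890 × 0.924 = 822
Band 7: 1007 × 0.918 + 1294 × 0.574 = 924 + 743 = 1667
Net migration: Band 4 + 50 → 824; Band 7 + 105 → 1772
End of period: [781, 681, 724, 824, 584, 822, 1772]
Dependents (band 0–14 + band 90+) = 781 + 1772 = 2553; working-age = 3635; ratio = 2553/3635 × 100 = 70.2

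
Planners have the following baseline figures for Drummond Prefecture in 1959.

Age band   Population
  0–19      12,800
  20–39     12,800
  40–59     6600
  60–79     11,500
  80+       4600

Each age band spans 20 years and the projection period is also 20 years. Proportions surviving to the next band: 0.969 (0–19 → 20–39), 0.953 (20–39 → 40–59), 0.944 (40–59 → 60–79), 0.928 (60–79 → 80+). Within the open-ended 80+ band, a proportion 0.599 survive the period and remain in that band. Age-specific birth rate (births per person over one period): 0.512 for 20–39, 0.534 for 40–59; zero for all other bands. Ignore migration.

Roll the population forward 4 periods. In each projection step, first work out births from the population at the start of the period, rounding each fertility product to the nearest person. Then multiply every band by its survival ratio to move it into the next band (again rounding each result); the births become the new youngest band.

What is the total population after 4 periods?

(Bands numbered youngest = 1 to oldest = 5.)
[period 1]
Births: 12800 × 0.512 = 6554 ; 6600 × 0.534 = 3524 ⇒ total 10078
Band 2: 12800 × 0.969 = 12403
Band 3: 12800 × 0.953 = 12198
Band 4: 6600 × 0.944 = 6230
Band 5: 11500 × 0.928 + 4600 × 0.599 = 10672 + 2755 = 13427
Population now: 0–19=10078, 20–39=12403, 40–59=12198, 60–79=6230, 80+=13427
[period 2]
Births: 12403 × 0.512 = 6350 ; 12198 × 0.534 = 6514 ⇒ total 12864
Band 2: 10078 × 0.969 = 9766
Band 3: 12403 × 0.953 = 11820
Band 4: 12198 × 0.944 = 11515
Band 5: 6230 × 0.928 + 13427 × 0.599 = 5781 + 8043 = 13824
Population now: 0–19=12864, 20–39=9766, 40–59=11820, 60–79=11515, 80+=13824
[period 3]
Births: 9766 × 0.512 = 5000 ; 11820 × 0.534 = 6312 ⇒ total 11312
Band 2: 12864 × 0.969 = 12465
Band 3: 9766 × 0.953 = 9307
Band 4: 11820 × 0.944 = 11158
Band 5: 11515 × 0.928 + 13824 × 0.599 = 10686 + 8281 = 18967
Population now: 0–19=11312, 20–39=12465, 40–59=9307, 60–79=11158, 80+=18967
[period 4]
Births: 12465 × 0.512 = 6382 ; 9307 × 0.534 = 4970 ⇒ total 11352
Band 2: 11312 × 0.969 = 10961
Band 3: 12465 × 0.953 = 11879
Band 4: 9307 × 0.944 = 8786
Band 5: 11158 × 0.928 + 18967 × 0.599 = 10355 + 11361 = 21716
Population now: 0–19=11352, 20–39=10961, 40–59=11879, 60–79=8786, 80+=21716
Total after period 4: 11352 + 10961 + 11879 + 8786 + 21716 = 64694

64694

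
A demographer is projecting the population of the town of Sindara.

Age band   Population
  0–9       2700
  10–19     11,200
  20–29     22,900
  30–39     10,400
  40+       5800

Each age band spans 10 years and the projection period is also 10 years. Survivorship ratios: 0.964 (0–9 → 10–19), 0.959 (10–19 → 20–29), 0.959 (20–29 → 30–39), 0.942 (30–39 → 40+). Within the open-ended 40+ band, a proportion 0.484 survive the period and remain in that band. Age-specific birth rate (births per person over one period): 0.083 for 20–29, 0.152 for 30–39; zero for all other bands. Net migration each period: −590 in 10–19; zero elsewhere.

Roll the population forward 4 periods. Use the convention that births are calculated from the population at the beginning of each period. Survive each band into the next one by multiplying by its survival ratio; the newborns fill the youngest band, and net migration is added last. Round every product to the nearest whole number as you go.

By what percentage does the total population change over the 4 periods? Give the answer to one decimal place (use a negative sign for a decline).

-61.9

Period 1:
Births: 22900 * 0.083 = 1901 ; 10400 * 0.152 = 1581 ⇒ total 3482
10–19: 2700 * 0.964 = 2603
20–29: 11200 * 0.959 = 10741
30–39: 22900 * 0.959 = 21961
40+: 10400 * 0.942 + 5800 * 0.484 = 9797 + 2807 = 12604
Net migration: 10–19 − 590 → 2013
Giving 3482 / 2013 / 10741 / 21961 / 12604.
Period 2:
Births: 10741 * 0.083 = 892 ; 21961 * 0.152 = 3338 ⇒ total 4230
10–19: 3482 * 0.964 = 3357
20–29: 2013 * 0.959 = 1930
30–39: 10741 * 0.959 = 10301
40+: 21961 * 0.942 + 12604 * 0.484 = 20687 + 6100 = 26787
Net migration: 10–19 − 590 → 2767
Giving 4230 / 2767 / 1930 / 10301 / 26787.
Period 3:
Births: 1930 * 0.083 = 160 ; 10301 * 0.152 = 1566 ⇒ total 1726
10–19: 4230 * 0.964 = 4078
20–29: 2767 * 0.959 = 2654
30–39: 1930 * 0.959 = 1851
40+: 10301 * 0.942 + 26787 * 0.484 = 9704 + 12965 = 22669
Net migration: 10–19 − 590 → 3488
Giving 1726 / 3488 / 2654 / 1851 / 22669.
Period 4:
Births: 2654 * 0.083 = 220 ; 1851 * 0.152 = 281 ⇒ total 501
10–19: 1726 * 0.964 = 1664
20–29: 3488 * 0.959 = 3345
30–39: 2654 * 0.959 = 2545
40+: 1851 * 0.942 + 22669 * 0.484 = 1744 + 10972 = 12716
Net migration: 10–19 − 590 → 1074
Giving 501 / 1074 / 3345 / 2545 / 12716.
Total: 53000 → 20181; change = -32819; percentage change = -61.9%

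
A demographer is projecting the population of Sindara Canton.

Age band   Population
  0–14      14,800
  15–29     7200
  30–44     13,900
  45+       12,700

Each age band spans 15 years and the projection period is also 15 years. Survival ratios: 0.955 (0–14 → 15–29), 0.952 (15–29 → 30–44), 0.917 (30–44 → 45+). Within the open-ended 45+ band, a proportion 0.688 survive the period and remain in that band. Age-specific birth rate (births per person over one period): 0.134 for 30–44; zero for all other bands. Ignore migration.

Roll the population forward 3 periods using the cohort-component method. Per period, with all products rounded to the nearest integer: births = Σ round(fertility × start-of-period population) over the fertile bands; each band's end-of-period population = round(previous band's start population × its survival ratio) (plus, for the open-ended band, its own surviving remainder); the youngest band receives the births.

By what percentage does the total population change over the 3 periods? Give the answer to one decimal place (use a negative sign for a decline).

After projecting period 1:
Births: 13900 × 0.134 = 1863
15–29: 14800 × 0.955 = 14134
30–44: 7200 × 0.952 = 6854
45+: 13900 × 0.917 + 12700 × 0.688 = 12746 + 8738 = 21484
→ [1863, 14134, 6854, 21484]
After projecting period 2:
Births: 6854 × 0.134 = 918
15–29: 1863 × 0.955 = 1779
30–44: 14134 × 0.952 = 13456
45+: 6854 × 0.917 + 21484 × 0.688 = 6285 + 14781 = 21066
→ [918, 1779, 13456, 21066]
After projecting period 3:
Births: 13456 × 0.134 = 1803
15–29: 918 × 0.955 = 877
30–44: 1779 × 0.952 = 1694
45+: 13456 × 0.917 + 21066 × 0.688 = 12339 + 14493 = 26832
→ [1803, 877, 1694, 26832]
Total: 48600 → 31206; change = -17394; percentage change = -35.8%

-35.8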